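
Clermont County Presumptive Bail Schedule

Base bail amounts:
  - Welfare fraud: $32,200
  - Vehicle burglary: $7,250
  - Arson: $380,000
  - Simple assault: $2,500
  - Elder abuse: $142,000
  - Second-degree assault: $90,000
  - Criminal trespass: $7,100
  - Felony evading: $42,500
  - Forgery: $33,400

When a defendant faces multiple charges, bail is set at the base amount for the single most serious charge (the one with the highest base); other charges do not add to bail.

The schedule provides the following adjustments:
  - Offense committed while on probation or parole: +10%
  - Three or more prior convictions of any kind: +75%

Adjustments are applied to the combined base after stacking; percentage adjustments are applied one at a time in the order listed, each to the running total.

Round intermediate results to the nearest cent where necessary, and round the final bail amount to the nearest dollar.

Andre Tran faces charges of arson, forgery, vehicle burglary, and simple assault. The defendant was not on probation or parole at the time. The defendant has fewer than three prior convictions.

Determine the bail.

$380,000

Base amounts from the schedule: arson $380,000; forgery $33,400; vehicle burglary $7,250; simple assault $2,500.
Stacking rule: use the highest base only. Highest is arson at $380,000. Combined base = $380,000.
No adjustment factors apply to this defendant.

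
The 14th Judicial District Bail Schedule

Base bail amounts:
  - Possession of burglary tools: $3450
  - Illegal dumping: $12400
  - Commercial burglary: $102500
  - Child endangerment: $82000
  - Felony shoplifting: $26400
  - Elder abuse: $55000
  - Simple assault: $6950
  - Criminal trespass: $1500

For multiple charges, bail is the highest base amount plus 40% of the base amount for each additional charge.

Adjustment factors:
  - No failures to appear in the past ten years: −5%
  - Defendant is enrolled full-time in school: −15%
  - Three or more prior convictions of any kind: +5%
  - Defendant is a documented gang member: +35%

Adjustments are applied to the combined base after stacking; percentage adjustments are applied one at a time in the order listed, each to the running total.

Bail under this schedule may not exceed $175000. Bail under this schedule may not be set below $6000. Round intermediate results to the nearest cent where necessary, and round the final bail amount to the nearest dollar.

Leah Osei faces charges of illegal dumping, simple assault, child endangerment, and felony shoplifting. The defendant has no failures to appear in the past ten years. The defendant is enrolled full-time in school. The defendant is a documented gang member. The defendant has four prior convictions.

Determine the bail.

Base amounts from the schedule: illegal dumping $12400; simple assault $6950; child endangerment $82000; felony shoplifting $26400.
Stacking rule: highest base plus 40% of each additional charge. Highest is child endangerment at $82000. Additional: $12400 × 40% = $4960; $6950 × 40% = $2780; $26400 × 40% = $10560. Combined base = $82000 + $18300 = $100300.
No failures to appear in the past ten years (−5%): $100300 × 0.95 = $95285.
Defendant is enrolled full-time in school (−15%): $95285 × 0.85 = $80992.25.
Three or more prior convictions of any kind (+5%): $80992.25 × 1.05 = $85041.86.
Defendant is a documented gang member (+35%): $85041.86 × 1.35 = $114806.51.
$114806.51 is within the $175000 maximum.
$114806.51 is at or above the $6000 minimum.
Rounded to the nearest dollar: $114807.

$114807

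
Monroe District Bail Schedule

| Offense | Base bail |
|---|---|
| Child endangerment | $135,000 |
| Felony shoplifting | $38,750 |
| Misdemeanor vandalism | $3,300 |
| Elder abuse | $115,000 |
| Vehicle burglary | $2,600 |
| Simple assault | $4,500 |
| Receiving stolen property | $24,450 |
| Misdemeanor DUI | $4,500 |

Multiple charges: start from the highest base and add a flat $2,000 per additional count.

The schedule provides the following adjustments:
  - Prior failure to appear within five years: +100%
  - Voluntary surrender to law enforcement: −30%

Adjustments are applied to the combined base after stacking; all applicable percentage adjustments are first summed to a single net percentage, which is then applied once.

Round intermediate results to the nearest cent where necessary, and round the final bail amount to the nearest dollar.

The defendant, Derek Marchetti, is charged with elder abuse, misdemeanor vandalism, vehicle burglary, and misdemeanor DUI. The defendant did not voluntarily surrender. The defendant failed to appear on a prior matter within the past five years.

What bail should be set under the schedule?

Base amounts from the schedule: elder abuse $115,000; misdemeanor vandalism $3,300; vehicle burglary $2,600; misdemeanor DUI $4,500.
Stacking rule: highest base plus $2,000 per additional charge. Highest is elder abuse at $115,000; 3 additional charges → +$6,000. Combined base = $121,000.
Prior failure to appear within five years (+100%): $121,000 × 2 = $242,000.

$242,000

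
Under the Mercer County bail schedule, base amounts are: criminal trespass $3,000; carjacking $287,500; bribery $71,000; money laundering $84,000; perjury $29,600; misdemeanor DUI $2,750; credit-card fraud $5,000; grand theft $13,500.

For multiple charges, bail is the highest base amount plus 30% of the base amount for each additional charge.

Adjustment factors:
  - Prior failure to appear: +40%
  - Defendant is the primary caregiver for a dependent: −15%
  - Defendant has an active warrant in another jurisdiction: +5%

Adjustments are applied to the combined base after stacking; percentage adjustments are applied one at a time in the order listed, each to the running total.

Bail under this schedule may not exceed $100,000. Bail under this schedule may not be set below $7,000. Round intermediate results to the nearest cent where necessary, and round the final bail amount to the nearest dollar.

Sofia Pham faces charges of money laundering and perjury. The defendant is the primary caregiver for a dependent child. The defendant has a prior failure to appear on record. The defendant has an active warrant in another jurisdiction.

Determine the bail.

$100,000

Base amounts from the schedule: money laundering $84,000; perjury $29,600.
Stacking rule: highest base plus 30% of each additional charge. Highest is money laundering at $84,000. Additional: $29,600 × 30% = $8,880. Combined base = $84,000 + $8,880 = $92,880.
Prior failure to appear (+40%): $92,880 × 1.4 = $130,032.
Defendant is the primary caregiver for a dependent (−15%): $130,032 × 0.85 = $110,527.20.
Defendant has an active warrant in another jurisdiction (+5%): $110,527.20 × 1.05 = $116,053.56.
Result $116,053.56 exceeds the maximum of $100,000; bail is capped at $100,000.
$100,000 is at or above the $7,000 minimum.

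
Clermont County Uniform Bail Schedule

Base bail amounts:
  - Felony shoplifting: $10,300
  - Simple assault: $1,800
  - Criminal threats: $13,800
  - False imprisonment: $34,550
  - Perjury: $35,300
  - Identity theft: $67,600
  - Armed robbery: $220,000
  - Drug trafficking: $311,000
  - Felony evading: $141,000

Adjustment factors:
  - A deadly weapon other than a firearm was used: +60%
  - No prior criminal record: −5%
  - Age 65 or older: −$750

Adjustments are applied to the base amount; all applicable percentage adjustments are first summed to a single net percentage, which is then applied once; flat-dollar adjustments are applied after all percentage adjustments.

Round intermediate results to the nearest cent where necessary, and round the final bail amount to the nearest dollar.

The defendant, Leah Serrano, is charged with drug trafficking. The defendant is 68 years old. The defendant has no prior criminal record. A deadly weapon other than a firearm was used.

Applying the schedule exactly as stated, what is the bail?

$481,300

Base amounts from the schedule: drug trafficking $311,000.
Single charge. Combined base = $311,000.
Net percentage adjustment: +60% −5% = +55%. $311,000 × 1.55 = $482,050.
Age 65 or older (−$750 flat): $482,050 − $750 = $481,300.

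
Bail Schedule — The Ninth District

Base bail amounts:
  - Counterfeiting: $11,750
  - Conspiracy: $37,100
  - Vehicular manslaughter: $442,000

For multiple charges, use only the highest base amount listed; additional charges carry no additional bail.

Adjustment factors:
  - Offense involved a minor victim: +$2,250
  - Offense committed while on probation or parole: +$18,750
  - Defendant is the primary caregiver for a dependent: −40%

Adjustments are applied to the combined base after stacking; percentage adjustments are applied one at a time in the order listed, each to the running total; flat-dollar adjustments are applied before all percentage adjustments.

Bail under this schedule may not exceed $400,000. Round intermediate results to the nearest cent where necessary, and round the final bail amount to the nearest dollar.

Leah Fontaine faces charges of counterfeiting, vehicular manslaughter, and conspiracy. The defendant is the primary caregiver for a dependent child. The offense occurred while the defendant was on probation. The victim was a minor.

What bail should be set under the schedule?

Base amounts from the schedule: counterfeiting $11,750; vehicular manslaughter $442,000; conspiracy $37,100.
Stacking rule: use the highest base only. Highest is vehicular manslaughter at $442,000. Combined base = $442,000.
Offense involved a minor victim (+$2,250 flat): $442,000 + $2,250 = $444,250.
Offense committed while on probation or parole (+$18,750 flat): $444,250 + $18,750 = $463,000.
Defendant is the primary caregiver for a dependent (−40%): $463,000 × 0.6 = $277,800.
$277,800 is within the $400,000 maximum.

$277,800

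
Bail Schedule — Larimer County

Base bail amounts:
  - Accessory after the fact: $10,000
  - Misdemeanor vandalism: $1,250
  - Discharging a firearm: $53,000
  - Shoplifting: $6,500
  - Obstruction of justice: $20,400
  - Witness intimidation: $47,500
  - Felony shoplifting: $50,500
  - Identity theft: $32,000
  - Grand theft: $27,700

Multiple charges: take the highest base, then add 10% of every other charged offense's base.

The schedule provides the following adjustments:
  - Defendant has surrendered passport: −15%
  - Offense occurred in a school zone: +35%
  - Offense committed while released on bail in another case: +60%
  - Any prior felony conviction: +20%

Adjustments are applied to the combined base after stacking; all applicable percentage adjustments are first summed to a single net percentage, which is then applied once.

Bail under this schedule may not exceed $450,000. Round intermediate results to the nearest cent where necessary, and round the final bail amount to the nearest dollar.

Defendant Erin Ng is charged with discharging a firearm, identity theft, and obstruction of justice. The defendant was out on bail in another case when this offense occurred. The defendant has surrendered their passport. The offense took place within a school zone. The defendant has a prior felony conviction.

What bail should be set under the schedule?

$116,480

Base amounts from the schedule: discharging a firearm $53,000; identity theft $32,000; obstruction of justice $20,400.
Stacking rule: highest base plus 10% of each additional charge. Highest is discharging a firearm at $53,000. Additional: $32,000 × 10% = $3,200; $20,400 × 10% = $2,040. Combined base = $53,000 + $5,240 = $58,240.
Net percentage adjustment: −15% +35% +60% +20% = +100%. $58,240 × 2 = $116,480.
$116,480 is within the $450,000 maximum.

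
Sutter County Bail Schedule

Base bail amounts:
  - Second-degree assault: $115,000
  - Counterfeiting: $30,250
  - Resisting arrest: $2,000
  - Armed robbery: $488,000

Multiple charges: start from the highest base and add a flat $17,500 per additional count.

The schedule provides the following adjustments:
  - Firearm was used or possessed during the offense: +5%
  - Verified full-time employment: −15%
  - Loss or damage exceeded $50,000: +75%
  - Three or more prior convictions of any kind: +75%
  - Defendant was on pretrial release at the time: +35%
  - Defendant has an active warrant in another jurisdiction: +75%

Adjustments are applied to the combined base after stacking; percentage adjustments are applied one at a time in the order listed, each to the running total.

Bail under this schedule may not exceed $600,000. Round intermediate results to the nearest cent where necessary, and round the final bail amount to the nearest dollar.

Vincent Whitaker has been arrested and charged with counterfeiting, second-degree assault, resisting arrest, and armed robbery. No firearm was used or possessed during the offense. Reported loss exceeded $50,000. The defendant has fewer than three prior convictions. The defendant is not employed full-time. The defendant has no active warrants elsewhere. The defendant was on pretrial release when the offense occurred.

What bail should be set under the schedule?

Base amounts from the schedule: counterfeiting $30,250; second-degree assault $115,000; resisting arrest $2,000; armed robbery $488,000.
Stacking rule: highest base plus $17,500 per additional charge. Highest is armed robbery at $488,000; 3 additional charges → +$52,500. Combined base = $540,500.
Loss or damage exceeded $50,000 (+75%): $540,500 × 1.75 = $945,875.
Defendant was on pretrial release at the time (+35%): $945,875 × 1.35 = $1,276,931.25.
Result $1,276,931.25 exceeds the maximum of $600,000; bail is capped at $600,000.

$600,000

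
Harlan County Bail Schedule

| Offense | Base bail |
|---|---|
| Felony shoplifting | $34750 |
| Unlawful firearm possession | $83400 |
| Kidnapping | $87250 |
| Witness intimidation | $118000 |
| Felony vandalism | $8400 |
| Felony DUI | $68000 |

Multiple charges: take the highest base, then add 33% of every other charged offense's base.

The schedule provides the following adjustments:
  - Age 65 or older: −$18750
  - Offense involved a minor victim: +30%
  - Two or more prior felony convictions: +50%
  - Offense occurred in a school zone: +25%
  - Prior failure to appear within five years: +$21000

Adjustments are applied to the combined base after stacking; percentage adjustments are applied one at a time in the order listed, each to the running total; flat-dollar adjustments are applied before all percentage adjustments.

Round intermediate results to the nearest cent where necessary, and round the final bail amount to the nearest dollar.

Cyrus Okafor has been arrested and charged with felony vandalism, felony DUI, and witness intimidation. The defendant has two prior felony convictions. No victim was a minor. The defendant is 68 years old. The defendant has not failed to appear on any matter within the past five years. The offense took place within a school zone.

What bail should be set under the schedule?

$233366

Base amounts from the schedule: felony vandalism $8400; felony DUI $68000; witness intimidation $118000.
Stacking rule: highest base plus 33% of each additional charge. Highest is witness intimidation at $118000. Additional: $8400 × 33% = $2772; $68000 × 33% = $22440. Combined base = $118000 + $25212 = $143212.
Age 65 or older (−$18750 flat): $143212 − $18750 = $124462.
Two or more prior felony convictions (+50%): $124462 × 1.5 = $186693.
Offense occurred in a school zone (+25%): $186693 × 1.25 = $233366.25.
Rounded to the nearest dollar: $233366.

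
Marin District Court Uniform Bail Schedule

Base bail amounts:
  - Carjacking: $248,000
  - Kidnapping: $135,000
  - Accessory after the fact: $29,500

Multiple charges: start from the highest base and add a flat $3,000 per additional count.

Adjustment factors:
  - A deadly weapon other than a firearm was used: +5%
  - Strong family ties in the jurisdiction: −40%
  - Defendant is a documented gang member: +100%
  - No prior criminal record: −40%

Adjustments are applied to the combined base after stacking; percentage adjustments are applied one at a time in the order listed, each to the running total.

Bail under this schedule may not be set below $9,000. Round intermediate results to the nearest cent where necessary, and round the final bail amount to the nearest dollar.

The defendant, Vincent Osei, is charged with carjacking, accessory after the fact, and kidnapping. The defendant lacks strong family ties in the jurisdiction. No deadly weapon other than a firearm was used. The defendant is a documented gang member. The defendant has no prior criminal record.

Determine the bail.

Base amounts from the schedule: carjacking $248,000; accessory after the fact $29,500; kidnapping $135,000.
Stacking rule: highest base plus $3,000 per additional charge. Highest is carjacking at $248,000; 2 additional charges → +$6,000. Combined base = $254,000.
Defendant is a documented gang member (+100%): $254,000 × 2 = $508,000.
No prior criminal record (−40%): $508,000 × 0.6 = $304,800.
$304,800 is at or above the $9,000 minimum.

$304,800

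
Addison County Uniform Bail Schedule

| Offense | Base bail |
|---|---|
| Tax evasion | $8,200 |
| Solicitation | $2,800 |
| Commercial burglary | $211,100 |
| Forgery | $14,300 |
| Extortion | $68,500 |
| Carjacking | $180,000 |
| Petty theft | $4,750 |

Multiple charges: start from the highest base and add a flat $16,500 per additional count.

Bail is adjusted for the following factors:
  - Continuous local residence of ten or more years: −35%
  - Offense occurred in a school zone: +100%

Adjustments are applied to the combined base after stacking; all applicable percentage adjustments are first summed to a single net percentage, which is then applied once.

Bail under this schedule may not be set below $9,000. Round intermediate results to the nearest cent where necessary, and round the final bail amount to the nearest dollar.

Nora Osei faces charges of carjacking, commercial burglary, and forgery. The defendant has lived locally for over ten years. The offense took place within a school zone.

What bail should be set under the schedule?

$402,765

Base amounts from the schedule: carjacking $180,000; commercial burglary $211,100; forgery $14,300.
Stacking rule: highest base plus $16,500 per additional charge. Highest is commercial burglary at $211,100; 2 additional charges → +$33,000. Combined base = $244,100.
Net percentage adjustment: −35% +100% = +65%. $244,100 × 1.65 = $402,765.
$402,765 is at or above the $9,000 minimum.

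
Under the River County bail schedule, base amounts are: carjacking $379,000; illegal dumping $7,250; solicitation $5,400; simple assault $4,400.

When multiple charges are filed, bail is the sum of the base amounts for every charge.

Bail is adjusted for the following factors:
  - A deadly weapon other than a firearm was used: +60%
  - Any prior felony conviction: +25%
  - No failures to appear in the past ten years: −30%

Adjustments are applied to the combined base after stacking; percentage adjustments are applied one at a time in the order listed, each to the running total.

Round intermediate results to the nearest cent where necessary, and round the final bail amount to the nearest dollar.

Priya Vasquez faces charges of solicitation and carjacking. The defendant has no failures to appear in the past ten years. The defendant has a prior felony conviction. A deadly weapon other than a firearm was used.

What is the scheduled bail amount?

$538,160

Base amounts from the schedule: solicitation $5,400; carjacking $379,000.
Stacking rule: sum of all bases. $5,400 + $379,000 = $384,400.
A deadly weapon other than a firearm was used (+60%): $384,400 × 1.6 = $615,040.
Any prior felony conviction (+25%): $615,040 × 1.25 = $768,800.
No failures to appear in the past ten years (−30%): $768,800 × 0.7 = $538,160.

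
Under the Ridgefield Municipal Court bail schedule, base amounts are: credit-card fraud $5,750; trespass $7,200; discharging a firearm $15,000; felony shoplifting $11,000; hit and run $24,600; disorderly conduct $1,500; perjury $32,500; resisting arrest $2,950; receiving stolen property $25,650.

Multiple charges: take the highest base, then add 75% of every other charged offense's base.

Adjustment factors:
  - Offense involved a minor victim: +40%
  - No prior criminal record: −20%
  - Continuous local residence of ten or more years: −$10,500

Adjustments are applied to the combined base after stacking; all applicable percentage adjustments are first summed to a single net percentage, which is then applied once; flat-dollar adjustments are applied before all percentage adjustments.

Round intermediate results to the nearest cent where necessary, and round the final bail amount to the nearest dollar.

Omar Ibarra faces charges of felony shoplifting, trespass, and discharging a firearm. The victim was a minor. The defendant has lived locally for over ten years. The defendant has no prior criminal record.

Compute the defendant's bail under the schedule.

Base amounts from the schedule: felony shoplifting $11,000; trespass $7,200; discharging a firearm $15,000.
Stacking rule: highest base plus 75% of each additional charge. Highest is discharging a firearm at $15,000. Additional: $11,000 × 75% = $8,250; $7,200 × 75% = $5,400. Combined base = $15,000 + $13,650 = $28,650.
Continuous local residence of ten or more years (−$10,500 flat): $28,650 − $10,500 = $18,150.
Net percentage adjustment: +40% −20% = +20%. $18,150 × 1.2 = $21,780.

$21,780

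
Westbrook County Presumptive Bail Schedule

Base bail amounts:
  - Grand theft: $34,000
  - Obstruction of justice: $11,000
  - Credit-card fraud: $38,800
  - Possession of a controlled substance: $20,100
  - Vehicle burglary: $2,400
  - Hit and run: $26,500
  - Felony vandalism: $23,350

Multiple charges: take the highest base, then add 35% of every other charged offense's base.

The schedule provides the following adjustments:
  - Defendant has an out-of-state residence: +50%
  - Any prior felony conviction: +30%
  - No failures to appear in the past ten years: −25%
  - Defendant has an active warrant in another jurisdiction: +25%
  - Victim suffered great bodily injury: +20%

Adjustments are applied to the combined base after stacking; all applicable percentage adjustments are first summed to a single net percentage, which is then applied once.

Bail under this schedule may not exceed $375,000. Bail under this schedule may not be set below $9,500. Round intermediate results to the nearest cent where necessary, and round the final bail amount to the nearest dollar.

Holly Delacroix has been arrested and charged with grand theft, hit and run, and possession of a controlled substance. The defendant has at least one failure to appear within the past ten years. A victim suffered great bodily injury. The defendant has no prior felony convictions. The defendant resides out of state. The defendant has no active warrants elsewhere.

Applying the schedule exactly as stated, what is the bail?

Base amounts from the schedule: grand theft $34,000; hit and run $26,500; possession of a controlled substance $20,100.
Stacking rule: highest base plus 35% of each additional charge. Highest is grand theft at $34,000. Additional: $26,500 × 35% = $9,275; $20,100 × 35% = $7,035. Combined base = $34,000 + $16,310 = $50,310.
Net percentage adjustment: +50% +20% = +70%. $50,310 × 1.7 = $85,527.
$85,527 is within the $375,000 maximum.
$85,527 is at or above the $9,500 minimum.

$85,527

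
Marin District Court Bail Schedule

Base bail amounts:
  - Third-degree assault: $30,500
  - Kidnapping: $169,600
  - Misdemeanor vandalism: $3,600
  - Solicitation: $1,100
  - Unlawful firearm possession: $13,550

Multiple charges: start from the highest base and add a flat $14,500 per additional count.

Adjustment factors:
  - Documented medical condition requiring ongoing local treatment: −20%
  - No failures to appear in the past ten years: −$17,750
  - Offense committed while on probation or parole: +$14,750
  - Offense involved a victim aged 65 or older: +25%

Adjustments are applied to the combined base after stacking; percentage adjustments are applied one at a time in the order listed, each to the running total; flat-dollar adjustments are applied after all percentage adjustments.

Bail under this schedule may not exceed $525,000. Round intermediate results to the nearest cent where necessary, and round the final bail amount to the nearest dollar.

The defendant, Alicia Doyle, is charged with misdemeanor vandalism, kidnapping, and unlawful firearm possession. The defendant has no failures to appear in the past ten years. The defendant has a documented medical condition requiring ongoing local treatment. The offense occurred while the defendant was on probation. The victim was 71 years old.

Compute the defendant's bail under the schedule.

Base amounts from the schedule: misdemeanor vandalism $3,600; kidnapping $169,600; unlawful firearm possession $13,550.
Stacking rule: highest base plus $14,500 per additional charge. Highest is kidnapping at $169,600; 2 additional charges → +$29,000. Combined base = $198,600.
Documented medical condition requiring ongoing local treatment (−20%): $198,600 × 0.8 = $158,880.
Offense involved a victim aged 65 or older (+25%): $158,880 × 1.25 = $198,600.
No failures to appear in the past ten years (−$17,750 flat): $198,600 − $17,750 = $180,850.
Offense committed while on probation or parole (+$14,750 flat): $180,850 + $14,750 = $195,600.
$195,600 is within the $525,000 maximum.

$195,600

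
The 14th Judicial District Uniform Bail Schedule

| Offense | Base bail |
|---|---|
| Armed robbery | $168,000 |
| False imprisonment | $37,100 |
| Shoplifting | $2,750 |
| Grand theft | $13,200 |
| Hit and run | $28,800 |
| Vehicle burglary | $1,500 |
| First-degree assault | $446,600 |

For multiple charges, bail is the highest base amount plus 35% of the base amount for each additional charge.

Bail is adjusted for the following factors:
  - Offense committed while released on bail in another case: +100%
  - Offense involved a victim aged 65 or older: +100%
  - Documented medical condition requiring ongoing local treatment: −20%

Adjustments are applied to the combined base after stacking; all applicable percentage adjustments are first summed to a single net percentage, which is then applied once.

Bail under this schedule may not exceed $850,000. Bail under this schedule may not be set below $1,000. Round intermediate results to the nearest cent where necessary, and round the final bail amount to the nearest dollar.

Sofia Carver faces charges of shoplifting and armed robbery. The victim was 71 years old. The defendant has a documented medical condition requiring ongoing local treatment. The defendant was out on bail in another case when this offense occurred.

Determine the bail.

$473,095

Base amounts from the schedule: shoplifting $2,750; armed robbery $168,000.
Stacking rule: highest base plus 35% of each additional charge. Highest is armed robbery at $168,000. Additional: $2,750 × 35% = $962.50. Combined base = $168,000 + $962.50 = $168,962.50.
Net percentage adjustment: +100% +100% −20% = +180%. $168,962.50 × 2.8 = $473,095.
$473,095 is within the $850,000 maximum.
$473,095 is at or above the $1,000 minimum.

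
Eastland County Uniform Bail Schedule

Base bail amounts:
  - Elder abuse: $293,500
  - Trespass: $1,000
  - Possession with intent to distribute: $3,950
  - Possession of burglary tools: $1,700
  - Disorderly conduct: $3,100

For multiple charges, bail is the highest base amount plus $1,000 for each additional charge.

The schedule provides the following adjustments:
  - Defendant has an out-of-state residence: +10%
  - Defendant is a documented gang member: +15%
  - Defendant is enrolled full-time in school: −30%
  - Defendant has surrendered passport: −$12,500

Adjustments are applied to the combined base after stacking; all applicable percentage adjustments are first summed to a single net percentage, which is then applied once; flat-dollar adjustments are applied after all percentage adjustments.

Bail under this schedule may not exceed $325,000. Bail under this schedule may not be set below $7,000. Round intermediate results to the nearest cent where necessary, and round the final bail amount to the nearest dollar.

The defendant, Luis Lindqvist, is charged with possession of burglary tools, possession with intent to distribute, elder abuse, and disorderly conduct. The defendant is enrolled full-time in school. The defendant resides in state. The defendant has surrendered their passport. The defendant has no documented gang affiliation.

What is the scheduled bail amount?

$195,050

Base amounts from the schedule: possession of burglary tools $1,700; possession with intent to distribute $3,950; elder abuse $293,500; disorderly conduct $3,100.
Stacking rule: highest base plus $1,000 per additional charge. Highest is elder abuse at $293,500; 3 additional charges → +$3,000. Combined base = $296,500.
Defendant is enrolled full-time in school (−30%): $296,500 × 0.7 = $207,550.
Defendant has surrendered passport (−$12,500 flat): $207,550 − $12,500 = $195,050.
$195,050 is within the $325,000 maximum.
$195,050 is at or above the $7,000 minimum.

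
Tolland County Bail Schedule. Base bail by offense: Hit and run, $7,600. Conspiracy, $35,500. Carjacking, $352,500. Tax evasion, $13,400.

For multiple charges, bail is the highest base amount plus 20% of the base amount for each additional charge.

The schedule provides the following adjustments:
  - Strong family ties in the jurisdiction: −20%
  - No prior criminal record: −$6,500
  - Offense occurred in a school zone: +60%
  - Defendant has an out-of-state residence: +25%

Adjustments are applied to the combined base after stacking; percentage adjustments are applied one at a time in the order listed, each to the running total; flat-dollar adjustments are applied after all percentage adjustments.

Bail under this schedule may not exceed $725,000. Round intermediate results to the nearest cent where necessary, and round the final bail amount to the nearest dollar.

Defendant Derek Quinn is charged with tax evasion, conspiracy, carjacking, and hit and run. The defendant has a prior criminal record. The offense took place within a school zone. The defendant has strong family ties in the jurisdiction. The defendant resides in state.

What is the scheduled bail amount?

Base amounts from the schedule: tax evasion $13,400; conspiracy $35,500; carjacking $352,500; hit and run $7,600.
Stacking rule: highest base plus 20% of each additional charge. Highest is carjacking at $352,500. Additional: $13,400 × 20% = $2,680; $35,500 × 20% = $7,100; $7,600 × 20% = $1,520. Combined base = $352,500 + $11,300 = $363,800.
Strong family ties in the jurisdiction (−20%): $363,800 × 0.8 = $291,040.
Offense occurred in a school zone (+60%): $291,040 × 1.6 = $465,664.
$465,664 is within the $725,000 maximum.

$465,664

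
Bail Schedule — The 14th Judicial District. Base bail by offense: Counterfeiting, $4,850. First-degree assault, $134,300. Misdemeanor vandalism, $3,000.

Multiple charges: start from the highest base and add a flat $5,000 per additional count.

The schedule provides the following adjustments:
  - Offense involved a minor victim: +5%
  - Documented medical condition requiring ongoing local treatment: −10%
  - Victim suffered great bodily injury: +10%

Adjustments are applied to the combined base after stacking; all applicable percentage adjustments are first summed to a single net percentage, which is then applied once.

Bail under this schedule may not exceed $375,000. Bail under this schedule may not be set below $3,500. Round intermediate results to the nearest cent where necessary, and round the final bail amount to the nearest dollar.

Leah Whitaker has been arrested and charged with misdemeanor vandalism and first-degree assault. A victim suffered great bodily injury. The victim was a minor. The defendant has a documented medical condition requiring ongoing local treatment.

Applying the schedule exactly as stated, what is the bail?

$146,265

Base amounts from the schedule: misdemeanor vandalism $3,000; first-degree assault $134,300.
Stacking rule: highest base plus $5,000 per additional charge. Highest is first-degree assault at $134,300; 1 additional charge → +$5,000. Combined base = $139,300.
Net percentage adjustment: +5% −10% +10% = +5%. $139,300 × 1.05 = $146,265.
$146,265 is within the $375,000 maximum.
$146,265 is at or above the $3,500 minimum.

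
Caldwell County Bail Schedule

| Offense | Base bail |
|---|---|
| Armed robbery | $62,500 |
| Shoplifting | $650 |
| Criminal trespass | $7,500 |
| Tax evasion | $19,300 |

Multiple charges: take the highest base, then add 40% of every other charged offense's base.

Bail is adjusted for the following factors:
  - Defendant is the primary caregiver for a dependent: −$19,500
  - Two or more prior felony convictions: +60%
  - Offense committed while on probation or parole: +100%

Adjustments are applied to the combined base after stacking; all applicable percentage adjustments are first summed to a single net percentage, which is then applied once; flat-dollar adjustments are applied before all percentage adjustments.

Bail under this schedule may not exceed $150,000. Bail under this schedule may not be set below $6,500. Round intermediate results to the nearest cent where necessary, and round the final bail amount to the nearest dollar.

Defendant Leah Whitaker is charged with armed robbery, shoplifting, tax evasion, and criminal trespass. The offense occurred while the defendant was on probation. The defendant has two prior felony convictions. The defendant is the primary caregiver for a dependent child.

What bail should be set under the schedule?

Base amounts from the schedule: armed robbery $62,500; shoplifting $650; tax evasion $19,300; criminal trespass $7,500.
Stacking rule: highest base plus 40% of each additional charge. Highest is armed robbery at $62,500. Additional: $650 × 40% = $260; $19,300 × 40% = $7,720; $7,500 × 40% = $3,000. Combined base = $62,500 + $10,980 = $73,480.
Defendant is the primary caregiver for a dependent (−$19,500 flat): $73,480 − $19,500 = $53,980.
Net percentage adjustment: +60% +100% = +160%. $53,980 × 2.6 = $140,348.
$140,348 is within the $150,000 maximum.
$140,348 is at or above the $6,500 minimum.

$140,348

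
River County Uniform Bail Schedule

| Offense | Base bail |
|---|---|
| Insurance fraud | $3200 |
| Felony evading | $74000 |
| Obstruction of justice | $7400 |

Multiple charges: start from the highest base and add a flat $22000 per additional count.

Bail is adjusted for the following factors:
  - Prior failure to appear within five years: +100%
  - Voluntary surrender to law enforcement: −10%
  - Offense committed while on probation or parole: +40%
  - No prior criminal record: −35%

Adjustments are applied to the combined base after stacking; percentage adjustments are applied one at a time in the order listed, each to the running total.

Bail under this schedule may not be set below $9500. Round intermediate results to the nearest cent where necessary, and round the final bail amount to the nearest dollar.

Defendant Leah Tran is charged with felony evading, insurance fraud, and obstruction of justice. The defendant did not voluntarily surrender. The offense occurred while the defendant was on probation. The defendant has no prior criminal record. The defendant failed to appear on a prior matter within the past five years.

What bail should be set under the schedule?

Base amounts from the schedule: felony evading $74000; insurance fraud $3200; obstruction of justice $7400.
Stacking rule: highest base plus $22000 per additional charge. Highest is felony evading at $74000; 2 additional charges → +$44000. Combined base = $118000.
Prior failure to appear within five years (+100%): $118000 × 2 = $236000.
Offense committed while on probation or parole (+40%): $236000 × 1.4 = $330400.
No prior criminal record (−35%): $330400 × 0.65 = $214760.
$214760 is at or above the $9500 minimum.

$214760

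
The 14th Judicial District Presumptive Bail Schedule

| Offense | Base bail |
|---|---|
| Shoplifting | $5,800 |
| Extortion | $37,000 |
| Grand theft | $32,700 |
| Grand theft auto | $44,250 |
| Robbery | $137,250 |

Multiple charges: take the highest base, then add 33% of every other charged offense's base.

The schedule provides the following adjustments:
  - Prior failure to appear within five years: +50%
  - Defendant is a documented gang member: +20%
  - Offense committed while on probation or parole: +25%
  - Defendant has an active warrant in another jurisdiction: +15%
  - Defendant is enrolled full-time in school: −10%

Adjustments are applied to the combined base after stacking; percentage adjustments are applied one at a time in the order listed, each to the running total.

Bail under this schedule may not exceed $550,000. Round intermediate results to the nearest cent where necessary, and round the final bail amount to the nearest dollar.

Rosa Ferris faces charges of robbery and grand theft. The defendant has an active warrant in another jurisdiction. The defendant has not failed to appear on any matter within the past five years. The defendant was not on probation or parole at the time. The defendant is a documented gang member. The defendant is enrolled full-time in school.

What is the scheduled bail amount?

Base amounts from the schedule: robbery $137,250; grand theft $32,700.
Stacking rule: highest base plus 33% of each additional charge. Highest is robbery at $137,250. Additional: $32,700 × 33% = $10,791. Combined base = $137,250 + $10,791 = $148,041.
Defendant is a documented gang member (+20%): $148,041 × 1.2 = $177,649.20.
Defendant has an active warrant in another jurisdiction (+15%): $177,649.20 × 1.15 = $204,296.58.
Defendant is enrolled full-time in school (−10%): $204,296.58 × 0.9 = $183,866.92.
$183,866.92 is within the $550,000 maximum.
Rounded to the nearest dollar: $183,867.

$183,867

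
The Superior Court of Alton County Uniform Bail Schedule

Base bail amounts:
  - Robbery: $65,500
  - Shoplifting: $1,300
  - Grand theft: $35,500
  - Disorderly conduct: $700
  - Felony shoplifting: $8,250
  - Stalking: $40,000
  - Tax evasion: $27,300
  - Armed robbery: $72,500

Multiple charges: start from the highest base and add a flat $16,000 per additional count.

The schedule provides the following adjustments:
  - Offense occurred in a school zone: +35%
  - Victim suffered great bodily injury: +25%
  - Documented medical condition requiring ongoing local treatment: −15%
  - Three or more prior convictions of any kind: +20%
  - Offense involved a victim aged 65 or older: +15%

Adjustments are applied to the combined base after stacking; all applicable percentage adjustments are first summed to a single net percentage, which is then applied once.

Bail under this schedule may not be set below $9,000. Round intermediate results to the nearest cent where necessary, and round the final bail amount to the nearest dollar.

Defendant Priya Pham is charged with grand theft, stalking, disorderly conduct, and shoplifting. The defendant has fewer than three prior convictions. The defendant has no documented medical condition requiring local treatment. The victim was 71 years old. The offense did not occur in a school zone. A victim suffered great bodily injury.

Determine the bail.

Base amounts from the schedule: grand theft $35,500; stalking $40,000; disorderly conduct $700; shoplifting $1,300.
Stacking rule: highest base plus $16,000 per additional charge. Highest is stalking at $40,000; 3 additional charges → +$48,000. Combined base = $88,000.
Net percentage adjustment: +25% +15% = +40%. $88,000 × 1.4 = $123,200.
$123,200 is at or above the $9,000 minimum.

$123,200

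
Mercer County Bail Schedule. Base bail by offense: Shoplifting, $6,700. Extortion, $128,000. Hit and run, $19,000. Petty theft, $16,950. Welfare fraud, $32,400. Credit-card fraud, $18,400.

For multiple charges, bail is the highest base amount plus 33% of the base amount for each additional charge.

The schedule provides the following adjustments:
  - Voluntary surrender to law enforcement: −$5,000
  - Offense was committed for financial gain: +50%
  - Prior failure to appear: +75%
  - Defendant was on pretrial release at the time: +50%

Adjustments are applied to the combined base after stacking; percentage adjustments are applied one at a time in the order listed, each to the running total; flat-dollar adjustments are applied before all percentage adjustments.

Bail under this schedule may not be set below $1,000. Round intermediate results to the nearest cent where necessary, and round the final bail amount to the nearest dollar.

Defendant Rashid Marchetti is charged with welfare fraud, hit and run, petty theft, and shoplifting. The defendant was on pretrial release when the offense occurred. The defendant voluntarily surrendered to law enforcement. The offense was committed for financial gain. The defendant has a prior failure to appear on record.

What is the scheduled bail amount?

Base amounts from the schedule: welfare fraud $32,400; hit and run $19,000; petty theft $16,950; shoplifting $6,700.
Stacking rule: highest base plus 33% of each additional charge. Highest is welfare fraud at $32,400. Additional: $19,000 × 33% = $6,270; $16,950 × 33% = $5,593.50; $6,700 × 33% = $2,211. Combined base = $32,400 + $14,074.50 = $46,474.50.
Voluntary surrender to law enforcement (−$5,000 flat): $46,474.50 − $5,000 = $41,474.50.
Offense was committed for financial gain (+50%): $41,474.50 × 1.5 = $62,211.75.
Prior failure to appear (+75%): $62,211.75 × 1.75 = $108,870.56.
Defendant was on pretrial release at the time (+50%): $108,870.56 × 1.5 = $163,305.84.
$163,305.84 is at or above the $1,000 minimum.
Rounded to the nearest dollar: $163,306.

$163,306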